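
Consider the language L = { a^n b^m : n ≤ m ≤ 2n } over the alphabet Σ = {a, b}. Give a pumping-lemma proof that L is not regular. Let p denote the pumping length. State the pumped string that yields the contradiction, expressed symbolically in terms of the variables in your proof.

a^{p+k} b^p

Assume L is regular; let p be its pumping constant.
Take w = a^p b^p ∈ L (since p ≤ p ≤ 2p), with |w| = 2p ≥ p.
The pumping lemma gives a decomposition w = xyz where |xy| ≤ p and y is nonempty.
Because |xy| ≤ p and w begins with p copies of a, we have y = a^k with 1 ≤ k ≤ p.
Pump with i = 2: xy^2z = a^{p+k} b^p. Now n = p+k > p = m, so the condition n ≤ m fails. Thus xy^2z ∉ L.
This is a contradiction; hence L is not regular.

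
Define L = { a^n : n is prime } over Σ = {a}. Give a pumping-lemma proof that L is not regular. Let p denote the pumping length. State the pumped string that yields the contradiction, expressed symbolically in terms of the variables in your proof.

Assume L is regular. Let p be the pumping length given by the pumping lemma.
Let q be a prime with q ≥ p+2 (infinitely many primes exist), and take w = a^q ∈ L with |w| = q ≥ p.
Write w = xyz as guaranteed by the lemma, with |xy| ≤ p and y is nonempty.
Then y = a^k for some k with 1 ≤ k ≤ p.
Since 1 ≤ k ≤ p, |xz| = q-k. Pump with i = q+1: |xy^{q+1}z| = (q-k)+(q+1)k = q+qk = q(1+k), which is composite (both factors ≥ 2). So xy^{q+1}z = a^{q(1+k)} ∉ L.
Contradiction. Therefore L is not regular.

a^{q(1+k)}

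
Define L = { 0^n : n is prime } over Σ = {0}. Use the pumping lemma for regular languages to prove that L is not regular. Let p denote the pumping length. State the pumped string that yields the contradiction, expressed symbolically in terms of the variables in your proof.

Assume L is regular; let p be its pumping constant.
Let q be a prime with q ≥ p+2 (infinitely many primes exist), and take w = 0^q ∈ L with |w| = q ≥ p.
Write w = xyz as guaranteed by the lemma, with |xy| ≤ p and |y| > 0.
Then y = 0^k for some k with 1 ≤ k ≤ p.
Since 1 ≤ k ≤ p, |xz| = q-k. Pump with i = q+1: |xy^{q+1}z| = (q-k)+(q+1)k = q+qk = q(1+k), which is composite (both factors ≥ 2). So xy^{q+1}z = 0^{q(1+k)} ∉ L.
This is a contradiction; hence L is not regular.

0^{q(1+k)}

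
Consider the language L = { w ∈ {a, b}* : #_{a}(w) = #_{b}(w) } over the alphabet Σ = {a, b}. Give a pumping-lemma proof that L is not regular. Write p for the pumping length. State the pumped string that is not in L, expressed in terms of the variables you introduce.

a^{p+k} b^p

Assume L is regular; let p be its pumping constant.
Choose w = a^p b^p ∈ L with |w| = 2p ≥ p.
Write w = xyz as guaranteed by the lemma, with |xy| ≤ p and |y| ≥ 1.
Because |xy| ≤ p and w begins with p copies of a, we have y = a^k with 1 ≤ k ≤ p.
Pump with i = 2: xy^2z = a^{p+k} b^p has p+k occurrences of a but only p of b. Since k ≥ 1 the counts differ, so xy^2z ∉ L.
Contradiction. Therefore L is not regular.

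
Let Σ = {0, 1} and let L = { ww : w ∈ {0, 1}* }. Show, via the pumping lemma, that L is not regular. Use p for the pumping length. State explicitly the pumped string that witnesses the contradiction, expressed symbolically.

0^{p+k} 1^p 0^p 1^p

Assume L is regular; let p be its pumping constant.
Take w = 0^p 1^p 0^p 1^p = uu where u = 0^p1^p; then w ∈ L and |w| = 4p ≥ p.
By the pumping lemma, w = xyz with |xy| ≤ p and y is nonempty.
Because |xy| ≤ p and w begins with p copies of 0, we have y = 0^k with 1 ≤ k ≤ p.
Pump with i = 2: xy^2z = 0^{p+k} 1^p 0^p 1^p, of length 4p+k. Suppose this equals vv. The string starts with 0 and ends with 1, so v does too; thus the boundary between the two copies of v is a 1→0 transition. There is exactly one such transition, at position 2p+k, so |v| = 2p+k and |vv| = 4p+2k ≠ 4p+k since k ≥ 1. So xy^2z ∉ L.
This contradicts the pumping lemma, so L is not regular.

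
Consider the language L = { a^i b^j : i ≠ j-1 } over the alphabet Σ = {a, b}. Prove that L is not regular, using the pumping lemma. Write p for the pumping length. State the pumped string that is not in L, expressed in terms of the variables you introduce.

Toward a contradiction, assume L is regular with pumping length p.
Choose w = a^p b^{p+p!+1}. Since p ≠ (p+p!+1)-1 = p+p!, w ∈ L; and |w| ≥ p.
Write w = xyz as guaranteed by the lemma, with |xy| ≤ p and |y| ≥ 1.
The first p characters of w are a's, so xy (and hence y) consists only of a's. Write y = a^k, 1 ≤ k ≤ p.
Since 1 ≤ k ≤ p, k divides p!; set t = 1 + p!/k. Then xy^t z has p + (p!/k)·k = p + p! copies of a. Now the a-count is p+p! and (b-count)-1 = (p+p!+1)-1 = p+p!, so i ≠ j-1 fails. So xy^t z = a^{p+p!} b^{p+p!+1} ∉ L.
This is a contradiction; hence L is not regular.

a^{p+p!} b^{p+p!+1}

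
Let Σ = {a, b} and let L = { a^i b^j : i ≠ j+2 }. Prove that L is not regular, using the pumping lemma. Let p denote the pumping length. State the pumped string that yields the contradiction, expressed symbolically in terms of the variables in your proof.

Toward a contradiction, assume L is regular with pumping length p.
Choose w = a^p b^{p+p!-2}. Since p ≠ (p+p!-2)+2 = p+p!, w ∈ L; and |w| ≥ p.
By the pumping lemma, w = xyz with |xy| ≤ p and |y| ≥ 1.
Since the first p symbols of w are all a's and |xy| ≤ p, y lies entirely in the leading a-block: y = a^k for some k with 1 ≤ k ≤ p.
Since 1 ≤ k ≤ p, k divides p!; set t = 1 + p!/k. Then xy^t z has p + (p!/k)·k = p + p! copies of a. Now the a-count is p+p! and (b-count)+2 = (p+p!-2)+2 = p+p!, so i ≠ j+2 fails. So xy^t z = a^{p+p!} b^{p+p!-2} ∉ L.
This contradicts the pumping lemma, so L is not regular.

a^{p+p!} b^{p+p!-2}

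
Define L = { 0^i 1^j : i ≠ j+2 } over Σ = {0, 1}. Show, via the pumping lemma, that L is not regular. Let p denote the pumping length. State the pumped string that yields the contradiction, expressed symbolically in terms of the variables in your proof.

Assume L is regular; let p be its pumping constant.
Choose w = 0^p 1^{p+p!-2}. Since p ≠ (p+p!-2)+2 = p+p!, w ∈ L; and |w| ≥ p.
By the pumping lemma, w = xyz with |xy| ≤ p and |y| > 0.
Because |xy| ≤ p and w begins with p copies of 0, we have y = 0^k with 1 ≤ k ≤ p.
Since 1 ≤ k ≤ p, k divides p!; set t = 1 + p!/k. Then xy^t z has p + (p!/k)·k = p + p! copies of 0. Now the 0-count is p+p! and (1-count)+2 = (p+p!-2)+2 = p+p!, so i ≠ j+2 fails. So xy^t z = 0^{p+p!} 1^{p+p!-2} ∉ L.
This contradicts the pumping lemma, so L is not regular.

0^{p+p!} 1^{p+p!-2}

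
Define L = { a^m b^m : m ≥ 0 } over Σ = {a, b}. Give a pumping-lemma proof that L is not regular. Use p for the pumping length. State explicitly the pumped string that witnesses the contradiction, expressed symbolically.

Assume L is regular. Let p be the pumping length given by the pumping lemma.
Choose w = a^p b^p, which is in L with |w| = 2p ≥ p.
By the pumping lemma, w = xyz with |xy| ≤ p and |y| > 0.
Because |xy| ≤ p and w begins with p copies of a, we have y = a^k with 1 ≤ k ≤ p.
Pump with i = 2: xy^2z = a^{p+k} b^p. For this to lie in L we would need p = p+k, which forces k = 0. But k ≥ 1, so xy^2z ∉ L.
This is a contradiction; hence L is not regular.

a^{p+k} b^p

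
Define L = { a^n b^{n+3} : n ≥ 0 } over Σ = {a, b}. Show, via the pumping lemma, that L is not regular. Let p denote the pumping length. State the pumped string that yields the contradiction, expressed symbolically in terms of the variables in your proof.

a^{p+k} b^{p+3}

Toward a contradiction, assume L is regular with pumping length p.
Take w = a^p b^{p+3}. Then w ∈ L and |w| = 2p+3 ≥ p.
The pumping lemma gives a decomposition w = xyz where |xy| ≤ p and |y| > 0.
Because |xy| ≤ p and w begins with p copies of a, we have y = a^k with 1 ≤ k ≤ p.
Pump with i = 2: xy^2z = a^{p+k} b^{p+3}. For this to lie in L we would need p+3 = (p+k)+3, which forces k = 0. But k ≥ 1, so xy^2z ∉ L.
This contradicts the pumping lemma, so L is not regular.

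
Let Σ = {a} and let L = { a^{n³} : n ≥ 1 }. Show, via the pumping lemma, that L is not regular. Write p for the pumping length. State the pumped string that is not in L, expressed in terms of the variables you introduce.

a^{p³+k}

Toward a contradiction, assume L is regular with pumping length p.
Take w = a^{p³} ∈ L with |w| = p³ ≥ p.
By the pumping lemma, w = xyz with |xy| ≤ p and y is nonempty.
Then y = a^k for some k with 1 ≤ k ≤ p.
Pump with i = 2: xy^2z = a^{p³+k}. Since 1 ≤ k ≤ p, p³ < p³+k ≤ p³+p < p³+3p²+3p+1 = (p+1)³, so p³+k is not a perfect cube. So xy^2z ∉ L.
This is a contradiction; hence L is not regular.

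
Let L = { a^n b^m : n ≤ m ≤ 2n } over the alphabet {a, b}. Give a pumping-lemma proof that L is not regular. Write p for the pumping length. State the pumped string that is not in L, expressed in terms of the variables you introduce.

a^{p+k} b^p

Assume L is regular; let p be its pumping constant.
Take w = a^p b^p ∈ L (since p ≤ p ≤ 2p), with |w| = 2p ≥ p.
Write w = xyz as guaranteed by the lemma, with |xy| ≤ p and |y| > 0.
Because |xy| ≤ p and w begins with p copies of a, we have y = a^k with 1 ≤ k ≤ p.
Pump with i = 2: xy^2z = a^{p+k} b^p. Now n = p+k > p = m, so the condition n ≤ m fails. Thus xy^2z ∉ L.
Contradiction. Therefore L is not regular.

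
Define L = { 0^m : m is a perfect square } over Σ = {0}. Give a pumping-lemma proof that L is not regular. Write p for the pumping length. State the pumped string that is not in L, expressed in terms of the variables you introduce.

Suppose for contradiction that L is regular, and let p be the pumping length.
Take w = 0^{p²} ∈ L with |w| = p² ≥ p.
Write w = xyz as guaranteed by the lemma, with |xy| ≤ p and y is nonempty.
Then y = 0^k for some k with 1 ≤ k ≤ p.
Pump with i = 2: xy^2z = 0^{p²+k}. Since 1 ≤ k ≤ p, p² < p²+k ≤ p²+p < (p+1)², so p²+k lies strictly between consecutive squares and is not a perfect square. So xy^2z ∉ L.
Contradiction. Therefore L is not regular.

0^{p²+k}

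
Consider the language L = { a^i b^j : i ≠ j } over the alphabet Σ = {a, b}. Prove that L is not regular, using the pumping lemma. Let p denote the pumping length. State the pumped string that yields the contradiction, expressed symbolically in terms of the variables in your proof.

Suppose for contradiction that L is regular, and let p be the pumping length.
Choose w = a^p b^{p+p!}. Since p ≠ p+p!, w ∈ L; and |w| ≥ p.
By the pumping lemma, w = xyz with |xy| ≤ p and |y| ≥ 1.
Because |xy| ≤ p and w begins with p copies of a, we have y = a^k with 1 ≤ k ≤ p.
Since 1 ≤ k ≤ p, k divides p!; set t = 1 + p!/k. Then xy^t z has p + (p!/k)·k = p + p! copies of a. Now the a-count equals the b-count, so i ≠ j fails. So xy^t z = a^{p+p!} b^{p+p!} ∉ L.
This is a contradiction; hence L is not regular.

a^{p+p!} b^{p+p!}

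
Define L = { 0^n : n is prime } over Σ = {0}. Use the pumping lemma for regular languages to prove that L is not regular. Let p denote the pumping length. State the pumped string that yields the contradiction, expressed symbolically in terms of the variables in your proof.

0^{q(1+k)}

Suppose for contradiction that L is regular, and let p be the pumping length.
Let q be a prime with q ≥ p+2 (infinitely many primes exist), and take w = 0^q ∈ L with |w| = q ≥ p.
Write w = xyz as guaranteed by the lemma, with |xy| ≤ p and y is nonempty.
Then y = 0^k for some k with 1 ≤ k ≤ p.
Since 1 ≤ k ≤ p, |xz| = q-k. Pump with i = q+1: |xy^{q+1}z| = (q-k)+(q+1)k = q+qk = q(1+k), which is composite (both factors ≥ 2). So xy^{q+1}z = 0^{q(1+k)} ∉ L.
This contradicts the pumping lemma, so L is not regular.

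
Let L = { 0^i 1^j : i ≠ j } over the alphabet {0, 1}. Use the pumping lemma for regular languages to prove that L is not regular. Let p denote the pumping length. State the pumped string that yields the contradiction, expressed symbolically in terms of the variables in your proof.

Assume L is regular. Let p be the pumping length given by the pumping lemma.
Choose w = 0^p 1^{p+p!}. Since p ≠ p+p!, w ∈ L; and |w| ≥ p.
The pumping lemma gives a decomposition w = xyz where |xy| ≤ p and |y| ≥ 1.
Because |xy| ≤ p and w begins with p copies of 0, we have y = 0^k with 1 ≤ k ≤ p.
Since 1 ≤ k ≤ p, k divides p!; set t = 1 + p!/k. Then xy^t z has p + (p!/k)·k = p + p! copies of 0. Now the 0-count equals the 1-count, so i ≠ j fails. So xy^t z = 0^{p+p!} 1^{p+p!} ∉ L.
This contradicts the pumping lemma, so L is not regular.

0^{p+p!} 1^{p+p!}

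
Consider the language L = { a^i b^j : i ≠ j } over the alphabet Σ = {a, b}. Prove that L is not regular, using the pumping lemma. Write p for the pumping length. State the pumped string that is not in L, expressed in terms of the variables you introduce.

a^{p+p!} b^{p+p!}

Assume L is regular; let p be its pumping constant.
Choose w = a^p b^{p+p!}. Since p ≠ p+p!, w ∈ L; and |w| ≥ p.
Write w = xyz as guaranteed by the lemma, with |xy| ≤ p and |y| ≥ 1.
Since the first p symbols of w are all a's and |xy| ≤ p, y lies entirely in the leading a-block: y = a^k for some k with 1 ≤ k ≤ p.
Since 1 ≤ k ≤ p, k divides p!; set t = 1 + p!/k. Then xy^t z has p + (p!/k)·k = p + p! copies of a. Now the a-count equals the b-count, so i ≠ j fails. So xy^t z = a^{p+p!} b^{p+p!} ∉ L.
Contradiction. Therefore L is not regular.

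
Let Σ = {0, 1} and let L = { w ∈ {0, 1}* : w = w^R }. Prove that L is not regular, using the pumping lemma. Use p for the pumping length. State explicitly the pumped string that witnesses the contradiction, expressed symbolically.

Toward a contradiction, assume L is regular with pumping length p.
Take w = 0^p 1 0^p, a palindrome of length 2p+1 ≥ p.
The pumping lemma gives a decomposition w = xyz where |xy| ≤ p and |y| ≥ 1.
The first p characters of w are 0's, so xy (and hence y) consists only of 0's. Write y = 0^k, 1 ≤ k ≤ p.
Pump with i = 2: xy^2z = 0^{p+k} 1 0^p. Its reverse is 0^p 1 0^{p+k}, which differs from xy^2z since k ≥ 1. So xy^2z is not a palindrome and xy^2z ∉ L.
This contradicts the pumping lemma, so L is not regular.

0^{p+k} 1 0^p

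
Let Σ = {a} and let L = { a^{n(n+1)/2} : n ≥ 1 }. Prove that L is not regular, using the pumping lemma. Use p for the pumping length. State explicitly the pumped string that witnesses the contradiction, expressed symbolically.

a^{p(p+1)/2+k}

Assume L is regular; let p be its pumping constant.
Take w = a^{p(p+1)/2} ∈ L with |w| = p(p+1)/2 ≥ p.
Write w = xyz as guaranteed by the lemma, with |xy| ≤ p and |y| > 0.
Then y = a^k for some k with 1 ≤ k ≤ p.
Pump with i = 2: xy^2z = a^{p(p+1)/2+k}. Since 1 ≤ k ≤ p, p(p+1)/2 < p(p+1)/2+k ≤ p(p+1)/2+p < (p+1)(p+2)/2, so p(p+1)/2+k is strictly between consecutive triangular numbers. So xy^2z ∉ L.
This is a contradiction; hence L is not regular.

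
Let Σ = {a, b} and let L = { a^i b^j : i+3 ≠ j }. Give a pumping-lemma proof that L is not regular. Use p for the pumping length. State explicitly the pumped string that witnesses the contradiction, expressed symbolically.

a^{p+p!} b^{p+p!+3}

Assume L is regular. Let p be the pumping length given by the pumping lemma.
Choose w = a^p b^{p+p!+3}. Since p ≠ (p+p!+3)-3 = p+p!, w ∈ L; and |w| ≥ p.
The pumping lemma gives a decomposition w = xyz where |xy| ≤ p and |y| ≥ 1.
Because |xy| ≤ p and w begins with p copies of a, we have y = a^k with 1 ≤ k ≤ p.
Since 1 ≤ k ≤ p, k divides p!; set t = 1 + p!/k. Then xy^t z has p + (p!/k)·k = p + p! copies of a. Now the a-count is p+p! and (b-count)-3 = (p+p!+3)-3 = p+p!, so i+3 ≠ j fails. So xy^t z = a^{p+p!} b^{p+p!+3} ∉ L.
This is a contradiction; hence L is not regular.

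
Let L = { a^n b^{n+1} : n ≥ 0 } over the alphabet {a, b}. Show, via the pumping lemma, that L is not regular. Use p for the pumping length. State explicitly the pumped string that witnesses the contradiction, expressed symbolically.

a^{p+k} b^{p+1}

Assume L is regular; let p be its pumping constant.
Choose w = a^p b^{p+1}, which is in L with |w| = 2p+1 ≥ p.
By the pumping lemma, w = xyz with |xy| ≤ p and y is nonempty.
Because |xy| ≤ p and w begins with p copies of a, we have y = a^k with 1 ≤ k ≤ p.
Pump with i = 2: xy^2z = a^{p+k} b^{p+1}. For this to lie in L we would need p+1 = (p+k)+1, which forces k = 0. But k ≥ 1, so xy^2z ∉ L.
This contradicts the pumping lemma, so L is not regular.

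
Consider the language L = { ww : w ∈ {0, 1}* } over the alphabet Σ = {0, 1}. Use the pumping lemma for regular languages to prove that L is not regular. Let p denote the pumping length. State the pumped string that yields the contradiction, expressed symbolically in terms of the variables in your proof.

0^{p+k} 1^p 0^p 1^p

Toward a contradiction, assume L is regular with pumping length p.
Take w = 0^p 1^p 0^p 1^p = uu where u = 0^p1^p; then w ∈ L and |w| = 4p ≥ p.
The pumping lemma gives a decomposition w = xyz where |xy| ≤ p and |y| ≥ 1.
Because |xy| ≤ p and w begins with p copies of 0, we have y = 0^k with 1 ≤ k ≤ p.
Pump with i = 2: xy^2z = 0^{p+k} 1^p 0^p 1^p, of length 4p+k. Suppose this equals vv. The string starts with 0 and ends with 1, so v does too; thus the boundary between the two copies of v is a 1→0 transition. There is exactly one such transition, at position 2p+k, so |v| = 2p+k and |vv| = 4p+2k ≠ 4p+k since k ≥ 1. So xy^2z ∉ L.
Contradiction. Therefore L is not regular.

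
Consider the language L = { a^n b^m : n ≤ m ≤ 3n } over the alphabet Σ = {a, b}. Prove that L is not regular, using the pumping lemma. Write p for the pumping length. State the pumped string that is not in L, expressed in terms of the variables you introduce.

a^{p+k} b^p

Toward a contradiction, assume L is regular with pumping length p.
Take w = a^p b^p ∈ L (since p ≤ p ≤ 3p), with |w| = 2p ≥ p.
By the pumping lemma, w = xyz with |xy| ≤ p and y is nonempty.
The first p characters of w are a's, so xy (and hence y) consists only of a's. Write y = a^k, 1 ≤ k ≤ p.
Pump with i = 2: xy^2z = a^{p+k} b^p. Now n = p+k > p = m, so the condition n ≤ m fails. Thus xy^2z ∉ L.
This contradicts the pumping lemma, so L is not regular.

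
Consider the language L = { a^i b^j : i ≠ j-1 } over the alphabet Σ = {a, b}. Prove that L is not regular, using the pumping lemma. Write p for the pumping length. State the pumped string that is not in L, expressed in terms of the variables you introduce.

Assume L is regular; let p be its pumping constant.
Choose w = a^p b^{p+p!+1}. Since p ≠ (p+p!+1)-1 = p+p!, w ∈ L; and |w| ≥ p.
The pumping lemma gives a decomposition w = xyz where |xy| ≤ p and y is nonempty.
Since the first p symbols of w are all a's and |xy| ≤ p, y lies entirely in the leading a-block: y = a^k for some k with 1 ≤ k ≤ p.
Since 1 ≤ k ≤ p, k divides p!; set t = 1 + p!/k. Then xy^t z has p + (p!/k)·k = p + p! copies of a. Now the a-count is p+p! and (b-count)-1 = (p+p!+1)-1 = p+p!, so i ≠ j-1 fails. So xy^t z = a^{p+p!} b^{p+p!+1} ∉ L.
Contradiction. Therefore L is not regular.

a^{p+p!} b^{p+p!+1}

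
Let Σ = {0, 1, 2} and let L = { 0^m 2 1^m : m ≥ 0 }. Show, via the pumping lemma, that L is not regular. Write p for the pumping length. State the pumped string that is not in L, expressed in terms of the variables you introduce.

0^{p+k} 2 1^p

Assume L is regular; let p be its pumping constant.
Take w = 0^p 2 1^p ∈ L with |w| = 2p+1 ≥ p.
By the pumping lemma, w = xyz with |xy| ≤ p and y is nonempty.
Because |xy| ≤ p and w begins with p copies of 0, we have y = 0^k with 1 ≤ k ≤ p.
Pump with i = 2: xy^2z = 0^{p+k} 2 1^p, which would require p+k = p. But k ≥ 1, so xy^2z ∉ L.
Contradiction. Therefore L is not regular.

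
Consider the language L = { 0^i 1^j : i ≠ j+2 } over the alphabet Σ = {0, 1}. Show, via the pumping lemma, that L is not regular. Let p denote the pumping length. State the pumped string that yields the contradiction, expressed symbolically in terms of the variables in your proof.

0^{p+p!} 1^{p+p!-2}

Assume L is regular. Let p be the pumping length given by the pumping lemma.
Choose w = 0^p 1^{p+p!-2}. Since p ≠ (p+p!-2)+2 = p+p!, w ∈ L; and |w| ≥ p.
Write w = xyz as guaranteed by the lemma, with |xy| ≤ p and |y| ≥ 1.
The first p characters of w are 0's, so xy (and hence y) consists only of 0's. Write y = 0^k, 1 ≤ k ≤ p.
Since 1 ≤ k ≤ p, k divides p!; set t = 1 + p!/k. Then xy^t z has p + (p!/k)·k = p + p! copies of 0. Now the 0-count is p+p! and (1-count)+2 = (p+p!-2)+2 = p+p!, so i ≠ j+2 fails. So xy^t z = 0^{p+p!} 1^{p+p!-2} ∉ L.
Contradiction. Therefore L is not regular.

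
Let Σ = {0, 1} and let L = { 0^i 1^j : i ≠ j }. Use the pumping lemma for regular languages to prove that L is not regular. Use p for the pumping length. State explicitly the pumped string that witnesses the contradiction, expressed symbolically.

Toward a contradiction, assume L is regular with pumping length p.
Choose w = 0^p 1^{p+p!}. Since p ≠ p+p!, w ∈ L; and |w| ≥ p.
By the pumping lemma, w = xyz with |xy| ≤ p and |y| > 0.
Since the first p symbols of w are all 0's and |xy| ≤ p, y lies entirely in the leading 0-block: y = 0^k for some k with 1 ≤ k ≤ p.
Since 1 ≤ k ≤ p, k divides p!; set t = 1 + p!/k. Then xy^t z has p + (p!/k)·k = p + p! copies of 0. Now the 0-count equals the 1-count, so i ≠ j fails. So xy^t z = 0^{p+p!} 1^{p+p!} ∉ L.
This is a contradiction; hence L is not regular.

0^{p+p!} 1^{p+p!}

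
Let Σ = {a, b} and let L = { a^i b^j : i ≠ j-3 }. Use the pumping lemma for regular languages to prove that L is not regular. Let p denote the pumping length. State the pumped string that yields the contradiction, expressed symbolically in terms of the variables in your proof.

Suppose for contradiction that L is regular, and let p be the pumping length.
Choose w = a^p b^{p+p!+3}. Since p ≠ (p+p!+3)-3 = p+p!, w ∈ L; and |w| ≥ p.
Write w = xyz as guaranteed by the lemma, with |xy| ≤ p and y is nonempty.
The first p characters of w are a's, so xy (and hence y) consists only of a's. Write y = a^k, 1 ≤ k ≤ p.
Since 1 ≤ k ≤ p, k divides p!; set t = 1 + p!/k. Then xy^t z has p + (p!/k)·k = p + p! copies of a. Now the a-count is p+p! and (b-count)-3 = (p+p!+3)-3 = p+p!, so i ≠ j-3 fails. So xy^t z = a^{p+p!} b^{p+p!+3} ∉ L.
This contradicts the pumping lemma, so L is not regular.

a^{p+p!} b^{p+p!+3}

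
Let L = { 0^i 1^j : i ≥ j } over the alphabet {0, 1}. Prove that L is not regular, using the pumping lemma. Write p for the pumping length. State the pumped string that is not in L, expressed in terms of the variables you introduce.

0^{p-k} 1^p

Toward a contradiction, assume L is regular with pumping length p.
Choose w = 0^p 1^p ∈ L, with |w| = 2p ≥ p.
Write w = xyz as guaranteed by the lemma, with |xy| ≤ p and |y| ≥ 1.
Since the first p symbols of w are all 0's and |xy| ≤ p, y lies entirely in the leading 0-block: y = 0^k for some k with 1 ≤ k ≤ p.
Consider xy^0z = xz = 0^{p-k} 1^p. Since k ≥ 1, the 0-count p-k is less than p, so i ≥ j fails; thus xz ∉ L.
This is a contradiction; hence L is not regular.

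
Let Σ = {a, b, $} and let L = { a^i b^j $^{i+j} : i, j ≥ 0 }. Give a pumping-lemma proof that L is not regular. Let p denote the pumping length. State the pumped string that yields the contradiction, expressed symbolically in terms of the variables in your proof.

Toward a contradiction, assume L is regular with pumping length p.
Take w = a^p b^p $^{2p} ∈ L (with i=j=p, i+j=2p), |w| = 4p ≥ p.
By the pumping lemma, w = xyz with |xy| ≤ p and |y| > 0.
The first p characters of w are a's, so xy (and hence y) consists only of a's. Write y = a^k, 1 ≤ k ≤ p.
Consider xy^2z = a^{p+k} b^p $^{2p}. Now the a- and b-counts sum to 2p+k, but the $-count is 2p ≠ 2p+k. So xy^2z ∉ L.
Contradiction. Therefore L is not regular.

a^{p+k} b^p $^{2p}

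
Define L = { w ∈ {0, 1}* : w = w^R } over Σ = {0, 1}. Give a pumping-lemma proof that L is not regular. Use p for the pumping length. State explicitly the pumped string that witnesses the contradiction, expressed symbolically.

Suppose for contradiction that L is regular, and let p be the pumping length.
Take w = 0^p 1 0^p, a palindrome of length 2p+1 ≥ p.
By the pumping lemma, w = xyz with |xy| ≤ p and |y| > 0.
Since the first p symbols of w are all 0's and |xy| ≤ p, y lies entirely in the leading 0-block: y = 0^k for some k with 1 ≤ k ≤ p.
Pump with i = 2: xy^2z = 0^{p+k} 1 0^p. Its reverse is 0^p 1 0^{p+k}, which differs from xy^2z since k ≥ 1. So xy^2z is not a palindrome and xy^2z ∉ L.
This contradicts the pumping lemma, so L is not regular.

0^{p+k} 1 0^p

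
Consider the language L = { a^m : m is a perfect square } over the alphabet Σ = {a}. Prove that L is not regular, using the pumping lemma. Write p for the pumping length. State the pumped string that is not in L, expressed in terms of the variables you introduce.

a^{p²+k}

Assume L is regular. Let p be the pumping length given by the pumping lemma.
Take w = a^{p²} ∈ L with |w| = p² ≥ p.
The pumping lemma gives a decomposition w = xyz where |xy| ≤ p and y is nonempty.
Then y = a^k for some k with 1 ≤ k ≤ p.
Pump with i = 2: xy^2z = a^{p²+k}. Since 1 ≤ k ≤ p, p² < p²+k ≤ p²+p < (p+1)², so p²+k lies strictly between consecutive squares and is not a perfect square. So xy^2z ∉ L.
This is a contradiction; hence L is not regular.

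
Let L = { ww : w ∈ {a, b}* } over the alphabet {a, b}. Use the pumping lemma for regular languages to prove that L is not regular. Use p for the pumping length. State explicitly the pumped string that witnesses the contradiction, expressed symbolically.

a^{p+k} b^p a^p b^p

Assume L is regular; let p be its pumping constant.
Take w = a^p b^p a^p b^p = uu where u = a^pb^p; then w ∈ L and |w| = 4p ≥ p.
The pumping lemma gives a decomposition w = xyz where |xy| ≤ p and y is nonempty.
Because |xy| ≤ p and w begins with p copies of a, we have y = a^k with 1 ≤ k ≤ p.
Pump with i = 2: xy^2z = a^{p+k} b^p a^p b^p, of length 4p+k. Suppose this equals vv. The string starts with a and ends with b, so v does too; thus the boundary between the two copies of v is a b→a transition. There is exactly one such transition, at position 2p+k, so |v| = 2p+k and |vv| = 4p+2k ≠ 4p+k since k ≥ 1. So xy^2z ∉ L.
This contradicts the pumping lemma, so L is not regular.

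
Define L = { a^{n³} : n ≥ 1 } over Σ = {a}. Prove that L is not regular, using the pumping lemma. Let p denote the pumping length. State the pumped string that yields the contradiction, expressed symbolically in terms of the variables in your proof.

Toward a contradiction, assume L is regular with pumping length p.
Take w = a^{p³} ∈ L with |w| = p³ ≥ p.
The pumping lemma gives a decomposition w = xyz where |xy| ≤ p and |y| > 0.
Then y = a^k for some k with 1 ≤ k ≤ p.
Pump with i = 2: xy^2z = a^{p³+k}. Since 1 ≤ k ≤ p, p³ < p³+k ≤ p³+p < p³+3p²+3p+1 = (p+1)³, so p³+k is not a perfect cube. So xy^2z ∉ L.
This contradicts the pumping lemma, so L is not regular.

a^{p³+k}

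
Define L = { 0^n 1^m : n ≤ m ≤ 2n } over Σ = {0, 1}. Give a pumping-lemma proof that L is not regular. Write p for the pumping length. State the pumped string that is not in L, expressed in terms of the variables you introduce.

0^{p+k} 1^p

Assume L is regular. Let p be the pumping length given by the pumping lemma.
Take w = 0^p 1^p ∈ L (since p ≤ p ≤ 2p), with |w| = 2p ≥ p.
Write w = xyz as guaranteed by the lemma, with |xy| ≤ p and |y| > 0.
The first p characters of w are 0's, so xy (and hence y) consists only of 0's. Write y = 0^k, 1 ≤ k ≤ p.
Pump with i = 2: xy^2z = 0^{p+k} 1^p. Now n = p+k > p = m, so the condition n ≤ m fails. Thus xy^2z ∉ L.
This is a contradiction; hence L is not regular.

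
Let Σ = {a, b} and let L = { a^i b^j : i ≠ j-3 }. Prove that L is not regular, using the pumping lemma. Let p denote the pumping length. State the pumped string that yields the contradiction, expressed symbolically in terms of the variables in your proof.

a^{p+p!} b^{p+p!+3}

Suppose for contradiction that L is regular, and let p be the pumping length.
Choose w = a^p b^{p+p!+3}. Since p ≠ (p+p!+3)-3 = p+p!, w ∈ L; and |w| ≥ p.
Write w = xyz as guaranteed by the lemma, with |xy| ≤ p and |y| > 0.
Since the first p symbols of w are all a's and |xy| ≤ p, y lies entirely in the leading a-block: y = a^k for some k with 1 ≤ k ≤ p.
Since 1 ≤ k ≤ p, k divides p!; set t = 1 + p!/k. Then xy^t z has p + (p!/k)·k = p + p! copies of a. Now the a-count is p+p! and (b-count)-3 = (p+p!+3)-3 = p+p!, so i ≠ j-3 fails. So xy^t z = a^{p+p!} b^{p+p!+3} ∉ L.
This is a contradiction; hence L is not regular.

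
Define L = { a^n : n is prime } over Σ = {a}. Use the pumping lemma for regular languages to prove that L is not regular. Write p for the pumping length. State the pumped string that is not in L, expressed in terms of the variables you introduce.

a^{q(1+k)}

Toward a contradiction, assume L is regular with pumping length p.
Let q be a prime with q ≥ p+2 (infinitely many primes exist), and take w = a^q ∈ L with |w| = q ≥ p.
The pumping lemma gives a decomposition w = xyz where |xy| ≤ p and |y| ≥ 1.
Then y = a^k for some k with 1 ≤ k ≤ p.
Since 1 ≤ k ≤ p, |xz| = q-k. Pump with i = q+1: |xy^{q+1}z| = (q-k)+(q+1)k = q+qk = q(1+k), which is composite (both factors ≥ 2). So xy^{q+1}z = a^{q(1+k)} ∉ L.
This contradicts the pumping lemma, so L is not regular.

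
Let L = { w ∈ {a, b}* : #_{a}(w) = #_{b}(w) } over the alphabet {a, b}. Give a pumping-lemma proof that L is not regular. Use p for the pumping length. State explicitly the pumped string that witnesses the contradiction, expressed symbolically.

Assume L is regular. Let p be the pumping length given by the pumping lemma.
Choose w = a^p b^p ∈ L with |w| = 2p ≥ p.
By the pumping lemma, w = xyz with |xy| ≤ p and y is nonempty.
Since the first p symbols of w are all a's and |xy| ≤ p, y lies entirely in the leading a-block: y = a^k for some k with 1 ≤ k ≤ p.
Pump with i = 2: xy^2z = a^{p+k} b^p has p+k occurrences of a but only p of b. Since k ≥ 1 the counts differ, so xy^2z ∉ L.
Contradiction. Therefore L is not regular.

a^{p+k} b^p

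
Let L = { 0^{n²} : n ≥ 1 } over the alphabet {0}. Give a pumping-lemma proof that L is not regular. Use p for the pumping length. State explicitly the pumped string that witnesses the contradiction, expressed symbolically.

0^{p²+k}

Toward a contradiction, assume L is regular with pumping length p.
Take w = 0^{p²} ∈ L with |w| = p² ≥ p.
The pumping lemma gives a decomposition w = xyz where |xy| ≤ p and |y| ≥ 1.
Then y = 0^k for some k with 1 ≤ k ≤ p.
Pump with i = 2: xy^2z = 0^{p²+k}. Since 1 ≤ k ≤ p, p² < p²+k ≤ p²+p < (p+1)², so p²+k lies strictly between consecutive squares and is not a perfect square. So xy^2z ∉ L.
Contradiction. Therefore L is not regular.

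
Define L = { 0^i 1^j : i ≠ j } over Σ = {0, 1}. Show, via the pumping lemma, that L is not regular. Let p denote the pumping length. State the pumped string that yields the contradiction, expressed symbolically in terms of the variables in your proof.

Suppose for contradiction that L is regular, and let p be the pumping length.
Choose w = 0^p 1^{p+p!}. Since p ≠ p+p!, w ∈ L; and |w| ≥ p.
By the pumping lemma, w = xyz with |xy| ≤ p and y is nonempty.
Because |xy| ≤ p and w begins with p copies of 0, we have y = 0^k with 1 ≤ k ≤ p.
Since 1 ≤ k ≤ p, k divides p!; set t = 1 + p!/k. Then xy^t z has p + (p!/k)·k = p + p! copies of 0. Now the 0-count equals the 1-count, so i ≠ j fails. So xy^t z = 0^{p+p!} 1^{p+p!} ∉ L.
This is a contradiction; hence L is not regular.

0^{p+p!} 1^{p+p!}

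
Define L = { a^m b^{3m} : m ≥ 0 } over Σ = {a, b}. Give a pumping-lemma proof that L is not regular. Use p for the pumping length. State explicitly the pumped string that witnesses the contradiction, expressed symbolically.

a^{p+k} b^{3p}

Assume L is regular; let p be its pumping constant.
Take w = a^p b^{3p}. Then w ∈ L and |w| = 4p ≥ p.
The pumping lemma gives a decomposition w = xyz where |xy| ≤ p and |y| ≥ 1.
Because |xy| ≤ p and w begins with p copies of a, we have y = a^k with 1 ≤ k ≤ p.
Pump with i = 2: xy^2z = a^{p+k} b^{3p}. For this to lie in L we would need 3p = 3(p+k), which forces k = 0. But k ≥ 1, so xy^2z ∉ L.
This is a contradiction; hence L is not regular.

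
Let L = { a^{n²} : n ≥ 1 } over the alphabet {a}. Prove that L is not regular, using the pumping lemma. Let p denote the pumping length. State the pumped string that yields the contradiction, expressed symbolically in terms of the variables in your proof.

a^{p²+k}

Assume L is regular; let p be its pumping constant.
Take w = a^{p²} ∈ L with |w| = p² ≥ p.
By the pumping lemma, w = xyz with |xy| ≤ p and |y| > 0.
Then y = a^k for some k with 1 ≤ k ≤ p.
Pump with i = 2: xy^2z = a^{p²+k}. Since 1 ≤ k ≤ p, p² < p²+k ≤ p²+p < (p+1)², so p²+k lies strictly between consecutive squares and is not a perfect square. So xy^2z ∉ L.
This contradicts the pumping lemma, so L is not regular.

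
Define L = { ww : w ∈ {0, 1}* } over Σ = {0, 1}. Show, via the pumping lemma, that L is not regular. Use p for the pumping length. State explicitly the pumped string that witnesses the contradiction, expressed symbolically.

0^{p+k} 1^p 0^p 1^p

Suppose for contradiction that L is regular, and let p be the pumping length.
Take w = 0^p 1^p 0^p 1^p = uu where u = 0^p1^p; then w ∈ L and |w| = 4p ≥ p.
Write w = xyz as guaranteed by the lemma, with |xy| ≤ p and |y| ≥ 1.
The first p characters of w are 0's, so xy (and hence y) consists only of 0's. Write y = 0^k, 1 ≤ k ≤ p.
Pump with i = 2: xy^2z = 0^{p+k} 1^p 0^p 1^p, of length 4p+k. Suppose this equals vv. The string starts with 0 and ends with 1, so v does too; thus the boundary between the two copies of v is a 1→0 transition. There is exactly one such transition, at position 2p+k, so |v| = 2p+k and |vv| = 4p+2k ≠ 4p+k since k ≥ 1. So xy^2z ∉ L.
This is a contradiction; hence L is not regular.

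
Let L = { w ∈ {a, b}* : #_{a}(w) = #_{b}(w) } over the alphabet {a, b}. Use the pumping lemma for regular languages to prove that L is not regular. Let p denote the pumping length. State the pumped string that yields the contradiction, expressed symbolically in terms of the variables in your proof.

Toward a contradiction, assume L is regular with pumping length p.
Choose w = a^p b^p ∈ L with |w| = 2p ≥ p.
By the pumping lemma, w = xyz with |xy| ≤ p and y is nonempty.
Because |xy| ≤ p and w begins with p copies of a, we have y = a^k with 1 ≤ k ≤ p.
Pump with i = 2: xy^2z = a^{p+k} b^p has p+k occurrences of a but only p of b. Since k ≥ 1 the counts differ, so xy^2z ∉ L.
Contradiction. Therefore L is not regular.

a^{p+k} b^p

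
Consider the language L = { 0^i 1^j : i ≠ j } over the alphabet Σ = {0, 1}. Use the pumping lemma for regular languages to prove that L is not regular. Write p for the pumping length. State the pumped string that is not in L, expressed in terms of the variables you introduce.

0^{p+p!} 1^{p+p!}

Assume L is regular. Let p be the pumping length given by the pumping lemma.
Choose w = 0^p 1^{p+p!}. Since p ≠ p+p!, w ∈ L; and |w| ≥ p.
The pumping lemma gives a decomposition w = xyz where |xy| ≤ p and y is nonempty.
Because |xy| ≤ p and w begins with p copies of 0, we have y = 0^k with 1 ≤ k ≤ p.
Since 1 ≤ k ≤ p, k divides p!; set t = 1 + p!/k. Then xy^t z has p + (p!/k)·k = p + p! copies of 0. Now the 0-count equals the 1-count, so i ≠ j fails. So xy^t z = 0^{p+p!} 1^{p+p!} ∉ L.
Contradiction. Therefore L is not regular.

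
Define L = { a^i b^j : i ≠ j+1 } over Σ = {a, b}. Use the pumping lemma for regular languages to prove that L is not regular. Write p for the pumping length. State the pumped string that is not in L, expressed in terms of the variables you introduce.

Assume L is regular. Let p be the pumping length given by the pumping lemma.
Choose w = a^p b^{p+p!-1}. Since p ≠ (p+p!-1)+1 = p+p!, w ∈ L; and |w| ≥ p.
Write w = xyz as guaranteed by the lemma, with |xy| ≤ p and |y| > 0.
Because |xy| ≤ p and w begins with p copies of a, we have y = a^k with 1 ≤ k ≤ p.
Since 1 ≤ k ≤ p, k divides p!; set t = 1 + p!/k. Then xy^t z has p + (p!/k)·k = p + p! copies of a. Now the a-count is p+p! and (b-count)+1 = (p+p!-1)+1 = p+p!, so i ≠ j+1 fails. So xy^t z = a^{p+p!} b^{p+p!-1} ∉ L.
This is a contradiction; hence L is not regular.

a^{p+p!} b^{p+p!-1}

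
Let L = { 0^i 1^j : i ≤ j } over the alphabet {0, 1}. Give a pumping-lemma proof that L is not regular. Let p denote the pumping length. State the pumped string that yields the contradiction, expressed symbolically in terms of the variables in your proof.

0^{p+k} 1^p

Assume L is regular; let p be its pumping constant.
Choose w = 0^p 1^p ∈ L, with |w| = 2p ≥ p.
The pumping lemma gives a decomposition w = xyz where |xy| ≤ p and y is nonempty.
Because |xy| ≤ p and w begins with p copies of 0, we have y = 0^k with 1 ≤ k ≤ p.
Consider xy^2z = 0^{p+k} 1^p. Since k ≥ 1, the 0-count p+k exceeds the 1-count p, so i ≤ j fails; thus xy^2z ∉ L.
Contradiction. Therefore L is not regular.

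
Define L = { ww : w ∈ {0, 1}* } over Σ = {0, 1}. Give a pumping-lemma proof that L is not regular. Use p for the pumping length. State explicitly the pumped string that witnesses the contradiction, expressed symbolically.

Assume L is regular; let p be its pumping constant.
Take w = 0^p 1^p 0^p 1^p = uu where u = 0^p1^p; then w ∈ L and |w| = 4p ≥ p.
By the pumping lemma, w = xyz with |xy| ≤ p and y is nonempty.
The first p characters of w are 0's, so xy (and hence y) consists only of 0's. Write y = 0^k, 1 ≤ k ≤ p.
Pump with i = 2: xy^2z = 0^{p+k} 1^p 0^p 1^p, of length 4p+k. Suppose this equals vv. The string starts with 0 and ends with 1, so v does too; thus the boundary between the two copies of v is a 1→0 transition. There is exactly one such transition, at position 2p+k, so |v| = 2p+k and |vv| = 4p+2k ≠ 4p+k since k ≥ 1. So xy^2z ∉ L.
This contradicts the pumping lemma, so L is not regular.

0^{p+k} 1^p 0^p 1^p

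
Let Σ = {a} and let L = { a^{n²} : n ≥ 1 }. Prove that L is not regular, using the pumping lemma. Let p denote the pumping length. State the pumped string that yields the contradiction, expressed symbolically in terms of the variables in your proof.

Suppose for contradiction that L is regular, and let p be the pumping length.
Take w = a^{p²} ∈ L with |w| = p² ≥ p.
Write w = xyz as guaranteed by the lemma, with |xy| ≤ p and |y| > 0.
Then y = a^k for some k with 1 ≤ k ≤ p.
Pump with i = 2: xy^2z = a^{p²+k}. Since 1 ≤ k ≤ p, p² < p²+k ≤ p²+p < (p+1)², so p²+k lies strictly between consecutive squares and is not a perfect square. So xy^2z ∉ L.
This contradicts the pumping lemma, so L is not regular.

a^{p²+k}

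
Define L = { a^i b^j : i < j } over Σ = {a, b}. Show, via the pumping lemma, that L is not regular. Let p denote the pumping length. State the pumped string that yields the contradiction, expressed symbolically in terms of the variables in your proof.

Suppose for contradiction that L is regular, and let p be the pumping length.
Choose w = a^p b^{p+1} ∈ L, with |w| = 2p+1 ≥ p.
By the pumping lemma, w = xyz with |xy| ≤ p and |y| ≥ 1.
Since the first p symbols of w are all a's and |xy| ≤ p, y lies entirely in the leading a-block: y = a^k for some k with 1 ≤ k ≤ p.
Consider xy^2z = a^{p+k} b^{p+1}. Since k ≥ 1, the a-count p+k is at least p+1, so i < j fails; thus xy^2z ∉ L.
Contradiction. Therefore L is not regular.

a^{p+k} b^{p+1}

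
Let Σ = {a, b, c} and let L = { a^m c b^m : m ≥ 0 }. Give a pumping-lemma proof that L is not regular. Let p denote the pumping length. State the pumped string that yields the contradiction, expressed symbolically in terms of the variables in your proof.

Toward a contradiction, assume L is regular with pumping length p.
Take w = a^p c b^p ∈ L with |w| = 2p+1 ≥ p.
Write w = xyz as guaranteed by the lemma, with |xy| ≤ p and y is nonempty.
The first p characters of w are a's, so xy (and hence y) consists only of a's. Write y = a^k, 1 ≤ k ≤ p.
Pump with i = 2: xy^2z = a^{p+k} c b^p, which would require p+k = p. But k ≥ 1, so xy^2z ∉ L.
Contradiction. Therefore L is not regular.

a^{p+k} c b^p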